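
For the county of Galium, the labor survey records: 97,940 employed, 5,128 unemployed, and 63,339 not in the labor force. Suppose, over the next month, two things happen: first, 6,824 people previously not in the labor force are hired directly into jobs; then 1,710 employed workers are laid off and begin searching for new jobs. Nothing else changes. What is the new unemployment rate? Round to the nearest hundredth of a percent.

New unemployment rate ≈ 6.22%.

Initially, labor force = 97,940 + 5,128 = 103,068, so u = 5,128/103,068 = 4.98%.
After the first change, employed and labor force both rise by 6,824; unemployed unchanged → E = 104,764, U = 5,128, labor force = 109,892.
After the second change, employed falls and unemployed rises by 1,710; labor force unchanged → E = 103,054, U = 6,838, labor force = 109,892.
New unemployment rate = 6,838 / 109,892 = 6.22%.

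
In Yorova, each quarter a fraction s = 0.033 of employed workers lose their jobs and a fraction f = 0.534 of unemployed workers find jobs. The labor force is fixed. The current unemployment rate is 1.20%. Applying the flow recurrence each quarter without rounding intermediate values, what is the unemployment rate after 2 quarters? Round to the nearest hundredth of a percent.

With a fixed labor force, u_{t+1} = u_t + s·(1−u_t) − f·u_t = u_t·(1−s−f) + s.
Here 1−s−f = 0.433 and s = 0.033.
u_1 = 0.012000 × 0.433 + 0.033 = 0.038196.
u_2 = 0.038196 × 0.433 + 0.033 = 0.049539.

Unemployment rate after two quarters ≈ 4.95%.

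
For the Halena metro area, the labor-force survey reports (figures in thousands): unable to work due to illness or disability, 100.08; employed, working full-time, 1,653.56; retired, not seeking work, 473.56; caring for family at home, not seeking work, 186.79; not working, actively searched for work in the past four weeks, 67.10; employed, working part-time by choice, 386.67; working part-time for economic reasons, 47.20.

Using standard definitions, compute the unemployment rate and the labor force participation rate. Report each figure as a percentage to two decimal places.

Employed = 1,653.56 + 386.67 + 47.20 = 2,087.43 thousand (anyone who worked, including part-time for economic reasons, counts as employed).
Unemployed = 67.10 thousand.
Labor force = 2,087.43 + 67.10 = 2,154.53 thousand.
Not in labor force = 100.08 + 473.56 + 186.79 = 760.43 thousand (those not working and not actively searching are outside the labor force).
Civilian working-age population = 2,154.53 + 760.43 = 2,914.96 thousand.
Unemployment rate = 67.10 / 2,154.53 = 3.11%.
Labor force participation rate = 2,154.53 / 2,914.96 = 73.91%.

Unemployment rate ≈ 3.11%; labor force participation rate ≈ 73.91%.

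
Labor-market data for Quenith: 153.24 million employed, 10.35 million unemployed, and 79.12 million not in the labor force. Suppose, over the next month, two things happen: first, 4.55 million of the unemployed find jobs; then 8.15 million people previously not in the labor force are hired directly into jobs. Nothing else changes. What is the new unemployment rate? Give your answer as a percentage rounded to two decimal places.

Initially, labor force = 153.24 + 10.35 = 163.59 million, so u = 10.35/163.59 = 6.33%.
After the first change, unemployed falls and employed rises by 4.55; labor force unchanged → E = 157.79, U = 5.80, labor force = 163.59 million.
After the second change, employed and labor force both rise by 8.15; unemployed unchanged → E = 165.94, U = 5.80, labor force = 171.74 million.
New unemployment rate = 5.80 / 171.74 = 3.38%.

New unemployment rate ≈ 3.38%.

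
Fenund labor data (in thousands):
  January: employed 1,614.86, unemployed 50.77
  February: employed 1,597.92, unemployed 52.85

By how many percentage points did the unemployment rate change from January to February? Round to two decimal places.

January: labor force = 1,614.86 + 50.77 = 1,665.63; u = 50.77/1,665.63 = 3.05%.
February: labor force = 1,597.92 + 52.85 = 1,650.77; u = 52.85/1,650.77 = 3.20%.
Change = 3.20% − 3.05% = +0.15 pp.

The unemployment rate changed by +0.15 percentage points.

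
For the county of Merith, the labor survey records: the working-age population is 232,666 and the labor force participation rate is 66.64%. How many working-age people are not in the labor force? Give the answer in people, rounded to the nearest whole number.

About 77,617 are not in the labor force.

Share not in the labor force = 1 − 0.6664 = 0.3336.
Not in labor force = 0.3336 × 232,666 ≈ 77,617.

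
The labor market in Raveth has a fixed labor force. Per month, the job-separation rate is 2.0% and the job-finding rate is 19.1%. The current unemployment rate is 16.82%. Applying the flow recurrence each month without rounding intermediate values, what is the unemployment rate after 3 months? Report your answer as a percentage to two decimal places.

Unemployment rate after three months ≈ 13.08%.

With a fixed labor force, u_{t+1} = u_t + s·(1−u_t) − f·u_t = u_t·(1−s−f) + s.
Here 1−s−f = 0.789 and s = 0.020.
u_1 = 0.168200 × 0.789 + 0.020 = 0.152710.
u_2 = 0.152710 × 0.789 + 0.020 = 0.140488.
u_3 = 0.140488 × 0.789 + 0.020 = 0.130845.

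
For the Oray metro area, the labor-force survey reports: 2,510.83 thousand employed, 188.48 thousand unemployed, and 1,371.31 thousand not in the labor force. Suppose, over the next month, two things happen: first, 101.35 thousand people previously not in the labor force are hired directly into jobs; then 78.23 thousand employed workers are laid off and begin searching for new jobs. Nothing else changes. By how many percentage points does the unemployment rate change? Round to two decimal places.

The unemployment rate changes by +2.54 percentage points.

Initially, labor force = 2,510.83 + 188.48 = 2,699.31 thousand, so u = 188.48/2,699.31 = 6.98%.
After the first change, employed and labor force both rise by 101.35; unemployed unchanged → E = 2,612.18, U = 188.48, labor force = 2,800.66 thousand.
After the second change, employed falls and unemployed rises by 78.23; labor force unchanged → E = 2,533.95, U = 266.71, labor force = 2,800.66 thousand.
New unemployment rate = 266.71 / 2,800.66 = 9.52%.
Change = 9.52% − 6.98% = +2.54 percentage points.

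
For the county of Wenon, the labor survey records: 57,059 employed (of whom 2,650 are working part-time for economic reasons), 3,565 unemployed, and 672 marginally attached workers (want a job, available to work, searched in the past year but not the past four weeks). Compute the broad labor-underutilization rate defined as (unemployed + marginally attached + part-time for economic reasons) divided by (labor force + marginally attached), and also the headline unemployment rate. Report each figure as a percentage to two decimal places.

Labor force = 57,059 + 3,565 = 60,624.
Numerator = 3,565 + 672 + 2,650 = 6,887.
Denominator = 60,624 + 672 = 61,296.
Broad rate = 6,887 / 61,296 = 11.24%.
Headline unemployment rate = 3,565 / 60,624 = 5.88%.

Broad underutilization rate ≈ 11.24%; headline unemployment rate ≈ 5.88%.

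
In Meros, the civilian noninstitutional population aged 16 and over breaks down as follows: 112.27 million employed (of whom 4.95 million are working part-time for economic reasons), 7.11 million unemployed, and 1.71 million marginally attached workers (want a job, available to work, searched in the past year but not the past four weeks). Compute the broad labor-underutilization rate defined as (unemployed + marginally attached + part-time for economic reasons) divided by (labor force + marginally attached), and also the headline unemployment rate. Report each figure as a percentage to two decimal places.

Broad underutilization rate ≈ 11.37%; headline unemployment rate ≈ 5.96%.

Labor force = 112.27 + 7.11 = 119.38 million.
Numerator = 7.11 + 1.71 + 4.95 = 13.77 million.
Denominator = 119.38 + 1.71 = 121.09 million.
Broad rate = 13.77 / 121.09 = 11.37%.
Headline unemployment rate = 7.11 / 119.38 = 5.96%.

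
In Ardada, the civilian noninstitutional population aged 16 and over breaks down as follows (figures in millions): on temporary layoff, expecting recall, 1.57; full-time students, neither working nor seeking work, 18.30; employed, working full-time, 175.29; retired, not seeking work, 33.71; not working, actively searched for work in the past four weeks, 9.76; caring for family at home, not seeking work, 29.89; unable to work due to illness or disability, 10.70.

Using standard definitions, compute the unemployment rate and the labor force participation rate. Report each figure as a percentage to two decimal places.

Employed = 175.29 million.
Unemployed = 1.57 + 9.76 = 11.33 million (jobless and actively searching, or on temporary layoff).
Labor force = 175.29 + 11.33 = 186.62 million.
Not in labor force = 18.30 + 33.71 + 29.89 + 10.70 = 92.60 million (those not working and not actively searching are outside the labor force).
Civilian working-age population = 186.62 + 92.60 = 279.22 million.
Unemployment rate = 11.33 / 186.62 = 6.07%.
Labor force participation rate = 186.62 / 279.22 = 66.84%.

Unemployment rate ≈ 6.07%; labor force participation rate ≈ 66.84%.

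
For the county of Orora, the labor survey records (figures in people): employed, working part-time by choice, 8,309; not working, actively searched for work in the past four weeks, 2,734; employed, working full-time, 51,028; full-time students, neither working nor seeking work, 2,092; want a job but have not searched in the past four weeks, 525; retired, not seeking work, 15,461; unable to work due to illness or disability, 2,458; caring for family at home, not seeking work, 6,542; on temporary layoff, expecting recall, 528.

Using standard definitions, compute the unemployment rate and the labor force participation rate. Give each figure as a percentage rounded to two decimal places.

Employed = 8,309 + 51,028 = 59,337.
Unemployed = 2,734 + 528 = 3,262 (jobless and actively searching, or on temporary layoff).
Labor force = 59,337 + 3,262 = 62,599.
Not in labor force = 2,092 + 525 + 15,461 + 2,458 + 6,542 = 27,078 (those not working and not actively searching are outside the labor force — including those who want a job but have given up searching).
Civilian working-age population = 62,599 + 27,078 = 89,677.
Unemployment rate = 3,262 / 62,599 = 5.21%.
Labor force participation rate = 62,599 / 89,677 = 69.80%.

Unemployment rate ≈ 5.21%; labor force participation rate ≈ 69.80%.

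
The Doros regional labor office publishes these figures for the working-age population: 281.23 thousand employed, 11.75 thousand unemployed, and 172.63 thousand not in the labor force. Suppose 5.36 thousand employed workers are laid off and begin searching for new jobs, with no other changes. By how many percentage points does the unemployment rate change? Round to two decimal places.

Initially, labor force = 281.23 + 11.75 = 292.98 thousand, so u = 11.75/292.98 = 4.01%.
After the change, employed falls and unemployed rises by 5.36; labor force unchanged → E = 275.87, U = 17.11, labor force = 292.98 thousand.
New unemployment rate = 17.11 / 292.98 = 5.84%.
Change = 5.84% − 4.01% = +1.83 percentage points.

The unemployment rate changes by +1.83 percentage points.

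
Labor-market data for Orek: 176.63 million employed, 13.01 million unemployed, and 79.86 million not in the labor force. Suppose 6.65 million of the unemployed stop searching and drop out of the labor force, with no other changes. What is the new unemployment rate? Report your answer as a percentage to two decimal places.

Initially, labor force = 176.63 + 13.01 = 189.64 million, so u = 13.01/189.64 = 6.86%.
After the change, unemployed and labor force both fall by 6.65 → E = 176.63, U = 6.36, labor force = 182.99 million.
New unemployment rate = 6.36 / 182.99 = 3.48%.

New unemployment rate ≈ 3.48%.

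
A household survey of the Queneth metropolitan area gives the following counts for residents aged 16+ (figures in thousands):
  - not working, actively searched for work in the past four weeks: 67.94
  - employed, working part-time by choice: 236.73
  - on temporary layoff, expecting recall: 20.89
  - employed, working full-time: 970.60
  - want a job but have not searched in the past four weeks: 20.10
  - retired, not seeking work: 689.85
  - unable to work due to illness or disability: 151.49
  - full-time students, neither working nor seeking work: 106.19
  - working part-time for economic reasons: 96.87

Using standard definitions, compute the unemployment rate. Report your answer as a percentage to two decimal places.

Unemployment rate ≈ 6.38%.

Employed = 236.73 + 970.60 + 96.87 = 1,304.20 thousand (anyone who worked, including part-time for economic reasons, counts as employed).
Unemployed = 67.94 + 20.89 = 88.83 thousand (jobless and actively searching, or on temporary layoff).
Labor force = 1,304.20 + 88.83 = 1,393.03 thousand.
Unemployment rate = 88.83 / 1,393.03 = 6.38%.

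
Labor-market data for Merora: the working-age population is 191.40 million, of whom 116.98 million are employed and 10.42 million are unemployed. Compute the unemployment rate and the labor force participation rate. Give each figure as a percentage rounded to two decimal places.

Labor force = employed + unemployed = 116.98 + 10.42 = 127.40 million.
Unemployment rate = 10.42 / 127.40 = 8.18%.
Labor force participation rate = 127.40 / 191.40 = 66.56%.

Unemployment rate ≈ 8.18%; labor force participation rate ≈ 66.56%.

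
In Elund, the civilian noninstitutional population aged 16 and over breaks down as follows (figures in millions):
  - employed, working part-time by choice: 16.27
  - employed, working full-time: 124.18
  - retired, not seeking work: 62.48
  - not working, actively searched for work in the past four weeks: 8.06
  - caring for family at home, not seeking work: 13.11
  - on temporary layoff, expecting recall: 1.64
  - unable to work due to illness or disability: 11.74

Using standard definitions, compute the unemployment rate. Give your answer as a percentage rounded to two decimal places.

Employed = 16.27 + 124.18 = 140.45 million.
Unemployed = 8.06 + 1.64 = 9.70 million (jobless and actively searching, or on temporary layoff).
Labor force = 140.45 + 9.70 = 150.15 million.
Unemployment rate = 9.70 / 150.15 = 6.46%.

Unemployment rate ≈ 6.46%.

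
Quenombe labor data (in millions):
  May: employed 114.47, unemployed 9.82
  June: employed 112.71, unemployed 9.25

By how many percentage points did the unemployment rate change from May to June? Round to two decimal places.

The unemployment rate changed by −0.32 percentage points.

May: labor force = 114.47 + 9.82 = 124.29; u = 9.82/124.29 = 7.90%.
June: labor force = 112.71 + 9.25 = 121.96; u = 9.25/121.96 = 7.58%.
Change = 7.58% − 7.90% = −0.32 pp.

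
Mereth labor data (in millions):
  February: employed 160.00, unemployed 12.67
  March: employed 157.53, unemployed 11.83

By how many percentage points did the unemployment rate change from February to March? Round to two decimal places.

February: labor force = 160.00 + 12.67 = 172.67; u = 12.67/172.67 = 7.34%.
March: labor force = 157.53 + 11.83 = 169.36; u = 11.83/169.36 = 6.99%.
Change = 6.99% − 7.34% = −0.35 pp.

The unemployment rate changed by −0.35 percentage points.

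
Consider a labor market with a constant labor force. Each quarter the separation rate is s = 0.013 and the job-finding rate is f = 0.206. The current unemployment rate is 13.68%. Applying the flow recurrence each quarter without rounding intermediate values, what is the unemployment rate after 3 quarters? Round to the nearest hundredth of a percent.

With a fixed labor force, u_{t+1} = u_t + s·(1−u_t) − f·u_t = u_t·(1−s−f) + s.
Here 1−s−f = 0.781 and s = 0.013.
u_1 = 0.136800 × 0.781 + 0.013 = 0.119841.
u_2 = 0.119841 × 0.781 + 0.013 = 0.106596.
u_3 = 0.106596 × 0.781 + 0.013 = 0.096251.

Unemployment rate after three quarters ≈ 9.63%.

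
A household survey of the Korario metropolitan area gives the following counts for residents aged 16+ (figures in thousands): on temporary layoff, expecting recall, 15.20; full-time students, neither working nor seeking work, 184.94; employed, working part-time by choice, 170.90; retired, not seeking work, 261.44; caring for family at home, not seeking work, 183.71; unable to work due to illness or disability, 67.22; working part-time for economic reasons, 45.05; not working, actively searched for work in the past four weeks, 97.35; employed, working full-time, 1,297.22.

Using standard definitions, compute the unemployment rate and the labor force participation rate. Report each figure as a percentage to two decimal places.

Employed = 170.90 + 45.05 + 1,297.22 = 1,513.17 thousand (anyone who worked, including part-time for economic reasons, counts as employed).
Unemployed = 15.20 + 97.35 = 112.55 thousand (jobless and actively searching, or on temporary layoff).
Labor force = 1,513.17 + 112.55 = 1,625.72 thousand.
Not in labor force = 184.94 + 261.44 + 183.71 + 67.22 = 697.31 thousand (those not working and not actively searching are outside the labor force).
Civilian working-age population = 1,625.72 + 697.31 = 2,323.03 thousand.
Unemployment rate = 112.55 / 1,625.72 = 6.92%.
Labor force participation rate = 1,625.72 / 2,323.03 = 69.98%.

Unemployment rate ≈ 6.92%; labor force participation rate ≈ 69.98%.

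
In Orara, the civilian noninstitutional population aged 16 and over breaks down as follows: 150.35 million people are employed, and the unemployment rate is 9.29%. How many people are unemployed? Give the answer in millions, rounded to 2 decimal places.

Let U be the number unemployed. The labor force is E + U, and U/(E+U) = 0.0929.
So U = 0.0929 × 150.35 / (1 − 0.0929) = 13.9675 / 0.9071 ≈ 15.40 million.

About 15.40 million are unemployed.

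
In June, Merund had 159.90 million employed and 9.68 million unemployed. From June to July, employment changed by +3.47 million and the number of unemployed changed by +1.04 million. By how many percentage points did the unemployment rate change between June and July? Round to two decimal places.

June: labor force = 159.90 + 9.68 = 169.58; u = 9.68/169.58 = 5.71%.
July: labor force = 163.37 + 10.72 = 174.09; u = 10.72/174.09 = 6.16%.
Change = 6.16% − 5.71% = +0.45 pp.

The unemployment rate changed by +0.45 percentage points.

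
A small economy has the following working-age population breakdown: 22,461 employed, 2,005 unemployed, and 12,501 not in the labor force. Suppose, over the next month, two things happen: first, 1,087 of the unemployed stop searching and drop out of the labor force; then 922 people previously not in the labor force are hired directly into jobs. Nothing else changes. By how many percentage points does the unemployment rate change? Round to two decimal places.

Initially, labor force = 22,461 + 2,005 = 24,466, so u = 2,005/24,466 = 8.20%.
After the first change, unemployed and labor force both fall by 1,087 → E = 22,461, U = 918, labor force = 23,379.
After the second change, employed and labor force both rise by 922; unemployed unchanged → E = 23,383, U = 918, labor force = 24,301.
New unemployment rate = 918 / 24,301 = 3.78%.
Change = 3.78% − 8.20% = −4.42 percentage points.

The unemployment rate changes by −4.42 percentage points.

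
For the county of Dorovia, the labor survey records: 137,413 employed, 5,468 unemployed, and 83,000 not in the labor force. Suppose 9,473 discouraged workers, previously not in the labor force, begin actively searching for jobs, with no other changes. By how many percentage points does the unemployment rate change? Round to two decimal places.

The unemployment rate changes by +5.98 percentage points.

Initially, labor force = 137,413 + 5,468 = 142,881, so u = 5,468/142,881 = 3.83%.
After the change, unemployed and labor force both rise by 9,473 → E = 137,413, U = 14,941, labor force = 152,354.
New unemployment rate = 14,941 / 152,354 = 9.81%.
Change = 9.81% − 3.83% = +5.98 percentage points.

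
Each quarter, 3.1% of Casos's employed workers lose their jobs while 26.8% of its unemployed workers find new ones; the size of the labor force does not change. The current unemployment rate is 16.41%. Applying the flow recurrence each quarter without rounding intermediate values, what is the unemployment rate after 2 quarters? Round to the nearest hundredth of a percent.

Unemployment rate after two quarters ≈ 13.34%.

With a fixed labor force, u_{t+1} = u_t + s·(1−u_t) − f·u_t = u_t·(1−s−f) + s.
Here 1−s−f = 0.701 and s = 0.031.
u_1 = 0.164100 × 0.701 + 0.031 = 0.146034.
u_2 = 0.146034 × 0.701 + 0.031 = 0.133370.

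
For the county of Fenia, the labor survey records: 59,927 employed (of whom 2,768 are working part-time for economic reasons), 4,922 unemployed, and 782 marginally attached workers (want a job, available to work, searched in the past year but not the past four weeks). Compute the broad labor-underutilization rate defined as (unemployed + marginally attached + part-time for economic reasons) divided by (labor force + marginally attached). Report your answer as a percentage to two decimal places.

Labor force = 59,927 + 4,922 = 64,849.
Numerator = 4,922 + 782 + 2,768 = 8,472.
Denominator = 64,849 + 782 = 65,631.
Broad rate = 8,472 / 65,631 = 12.91%.

Broad underutilization rate ≈ 12.91%.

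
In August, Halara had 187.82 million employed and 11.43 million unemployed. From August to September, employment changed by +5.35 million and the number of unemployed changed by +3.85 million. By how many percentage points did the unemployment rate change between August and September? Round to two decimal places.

August: labor force = 187.82 + 11.43 = 199.25; u = 11.43/199.25 = 5.74%.
September: labor force = 193.17 + 15.28 = 208.45; u = 15.28/208.45 = 7.33%.
Change = 7.33% − 5.74% = +1.59 pp.

The unemployment rate changed by +1.59 percentage points.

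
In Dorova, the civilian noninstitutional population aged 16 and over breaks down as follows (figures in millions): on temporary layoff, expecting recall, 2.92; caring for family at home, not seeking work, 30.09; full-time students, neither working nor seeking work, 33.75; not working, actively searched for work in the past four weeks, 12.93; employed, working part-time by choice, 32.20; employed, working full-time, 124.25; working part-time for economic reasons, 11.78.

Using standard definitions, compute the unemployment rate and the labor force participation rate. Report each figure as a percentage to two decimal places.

Unemployment rate ≈ 8.61%; labor force participation rate ≈ 74.25%.

Employed = 32.20 + 124.25 + 11.78 = 168.23 million (anyone who worked, including part-time for economic reasons, counts as employed).
Unemployed = 2.92 + 12.93 = 15.85 million (jobless and actively searching, or on temporary layoff).
Labor force = 168.23 + 15.85 = 184.08 million.
Not in labor force = 30.09 + 33.75 = 63.84 million (those not working and not actively searching are outside the labor force).
Civilian working-age population = 184.08 + 63.84 = 247.92 million.
Unemployment rate = 15.85 / 184.08 = 8.61%.
Labor force participation rate = 184.08 / 247.92 = 74.25%.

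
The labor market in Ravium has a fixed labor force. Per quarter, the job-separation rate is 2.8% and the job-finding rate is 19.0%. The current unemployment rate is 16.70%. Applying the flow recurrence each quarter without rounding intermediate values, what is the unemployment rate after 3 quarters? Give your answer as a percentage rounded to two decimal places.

Unemployment rate after three quarters ≈ 14.69%.

With a fixed labor force, u_{t+1} = u_t + s·(1−u_t) − f·u_t = u_t·(1−s−f) + s.
Here 1−s−f = 0.782 and s = 0.028.
u_1 = 0.167000 × 0.782 + 0.028 = 0.158594.
u_2 = 0.158594 × 0.782 + 0.028 = 0.152021.
u_3 = 0.152021 × 0.782 + 0.028 = 0.146880.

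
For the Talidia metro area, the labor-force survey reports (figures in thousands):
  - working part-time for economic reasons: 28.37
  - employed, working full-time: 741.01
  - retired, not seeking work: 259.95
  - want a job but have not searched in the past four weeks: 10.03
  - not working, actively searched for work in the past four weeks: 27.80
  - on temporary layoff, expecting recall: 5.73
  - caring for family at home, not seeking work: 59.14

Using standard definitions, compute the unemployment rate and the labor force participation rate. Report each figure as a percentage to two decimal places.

Unemployment rate ≈ 4.18%; labor force participation rate ≈ 70.93%.

Employed = 28.37 + 741.01 = 769.38 thousand (anyone who worked, including part-time for economic reasons, counts as employed).
Unemployed = 27.80 + 5.73 = 33.53 thousand (jobless and actively searching, or on temporary layoff).
Labor force = 769.38 + 33.53 = 802.91 thousand.
Not in labor force = 259.95 + 10.03 + 59.14 = 329.12 thousand (those not working and not actively searching are outside the labor force — including those who want a job but have given up searching).
Civilian working-age population = 802.91 + 329.12 = 1,132.03 thousand.
Unemployment rate = 33.53 / 802.91 = 4.18%.
Labor force participation rate = 802.91 / 1,132.03 = 70.93%.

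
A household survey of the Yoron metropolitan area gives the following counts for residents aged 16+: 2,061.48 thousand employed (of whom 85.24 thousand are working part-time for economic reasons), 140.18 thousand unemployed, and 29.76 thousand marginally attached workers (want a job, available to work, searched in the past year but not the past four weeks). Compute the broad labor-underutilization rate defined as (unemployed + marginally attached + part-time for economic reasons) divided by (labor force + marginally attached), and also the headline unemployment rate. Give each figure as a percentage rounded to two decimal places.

Broad underutilization rate ≈ 11.44%; headline unemployment rate ≈ 6.37%.

Labor force = 2,061.48 + 140.18 = 2,201.66 thousand.
Numerator = 140.18 + 29.76 + 85.24 = 255.18 thousand.
Denominator = 2,201.66 + 29.76 = 2,231.42 thousand.
Broad rate = 255.18 / 2,231.42 = 11.44%.
Headline unemployment rate = 140.18 / 2,201.66 = 6.37%.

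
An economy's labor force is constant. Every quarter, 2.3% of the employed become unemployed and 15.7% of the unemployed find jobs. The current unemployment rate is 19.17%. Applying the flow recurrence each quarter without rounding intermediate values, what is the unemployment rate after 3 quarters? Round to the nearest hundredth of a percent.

With a fixed labor force, u_{t+1} = u_t + s·(1−u_t) − f·u_t = u_t·(1−s−f) + s.
Here 1−s−f = 0.820 and s = 0.023.
u_1 = 0.191700 × 0.820 + 0.023 = 0.180194.
u_2 = 0.180194 × 0.820 + 0.023 = 0.170759.
u_3 = 0.170759 × 0.820 + 0.023 = 0.163022.

Unemployment rate after three quarters ≈ 16.30%.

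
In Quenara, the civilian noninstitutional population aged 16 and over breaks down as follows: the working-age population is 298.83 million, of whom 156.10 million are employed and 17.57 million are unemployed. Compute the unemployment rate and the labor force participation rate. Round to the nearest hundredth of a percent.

Labor force = employed + unemployed = 156.10 + 17.57 = 173.67 million.
Unemployment rate = 17.57 / 173.67 = 10.12%.
Labor force participation rate = 173.67 / 298.83 = 58.12%.

Unemployment rate ≈ 10.12%; labor force participation rate ≈ 58.12%.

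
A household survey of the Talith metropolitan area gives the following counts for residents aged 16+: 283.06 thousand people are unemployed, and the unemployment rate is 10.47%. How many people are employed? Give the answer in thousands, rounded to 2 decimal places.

About 2,420.47 thousand are employed.

Labor force = U / u = 283.06 / 0.1047 ≈ 2,703.53 thousand.
Employed = labor force − unemployed = 2,703.53 − 283.06 = 2,420.47 thousand.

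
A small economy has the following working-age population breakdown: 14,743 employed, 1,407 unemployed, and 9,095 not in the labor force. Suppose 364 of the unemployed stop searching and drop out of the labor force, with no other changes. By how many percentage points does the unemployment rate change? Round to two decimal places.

Initially, labor force = 14,743 + 1,407 = 16,150, so u = 1,407/16,150 = 8.71%.
After the change, unemployed and labor force both fall by 364 → E = 14,743, U = 1,043, labor force = 15,786.
New unemployment rate = 1,043 / 15,786 = 6.61%.
Change = 6.61% − 8.71% = −2.10 percentage points.

The unemployment rate changes by −2.10 percentage points.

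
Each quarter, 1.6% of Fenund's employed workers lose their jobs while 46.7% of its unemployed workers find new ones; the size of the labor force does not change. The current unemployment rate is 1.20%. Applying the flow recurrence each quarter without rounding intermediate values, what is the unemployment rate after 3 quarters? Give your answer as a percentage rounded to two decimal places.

With a fixed labor force, u_{t+1} = u_t + s·(1−u_t) − f·u_t = u_t·(1−s−f) + s.
Here 1−s−f = 0.517 and s = 0.016.
u_1 = 0.012000 × 0.517 + 0.016 = 0.022204.
u_2 = 0.022204 × 0.517 + 0.016 = 0.027479.
u_3 = 0.027479 × 0.517 + 0.016 = 0.030207.

Unemployment rate after three quarters ≈ 3.02%.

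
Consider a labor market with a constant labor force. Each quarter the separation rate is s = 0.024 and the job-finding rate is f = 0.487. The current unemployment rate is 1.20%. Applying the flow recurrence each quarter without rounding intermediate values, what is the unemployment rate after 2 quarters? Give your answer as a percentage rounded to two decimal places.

Unemployment rate after two quarters ≈ 3.86%.

With a fixed labor force, u_{t+1} = u_t + s·(1−u_t) − f·u_t = u_t·(1−s−f) + s.
Here 1−s−f = 0.489 and s = 0.024.
u_1 = 0.012000 × 0.489 + 0.024 = 0.029868.
u_2 = 0.029868 × 0.489 + 0.024 = 0.038605.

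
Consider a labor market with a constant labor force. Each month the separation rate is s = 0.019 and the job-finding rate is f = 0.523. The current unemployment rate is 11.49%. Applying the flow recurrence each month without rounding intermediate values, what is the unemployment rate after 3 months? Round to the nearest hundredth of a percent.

Unemployment rate after three months ≈ 4.27%.

With a fixed labor force, u_{t+1} = u_t + s·(1−u_t) − f·u_t = u_t·(1−s−f) + s.
Here 1−s−f = 0.458 and s = 0.019.
u_1 = 0.114900 × 0.458 + 0.019 = 0.071624.
u_2 = 0.071624 × 0.458 + 0.019 = 0.051804.
u_3 = 0.051804 × 0.458 + 0.019 = 0.042726.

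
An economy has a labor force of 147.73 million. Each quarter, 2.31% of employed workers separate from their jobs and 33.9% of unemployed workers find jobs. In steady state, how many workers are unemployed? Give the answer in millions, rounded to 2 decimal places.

About 9.42 million are unemployed in steady state.

Steady-state unemployment rate u* = s/(s+f) = 2.31/(2.31+33.9) = 0.063795.
Unemployed = u* × labor force = 0.063795 × 147.73 ≈ 9.42 million.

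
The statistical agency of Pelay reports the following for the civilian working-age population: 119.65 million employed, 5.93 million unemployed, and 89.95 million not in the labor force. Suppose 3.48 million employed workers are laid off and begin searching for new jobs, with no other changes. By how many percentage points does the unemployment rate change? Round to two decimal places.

The unemployment rate changes by +2.77 percentage points.

Initially, labor force = 119.65 + 5.93 = 125.58 million, so u = 5.93/125.58 = 4.72%.
After the change, employed falls and unemployed rises by 3.48; labor force unchanged → E = 116.17, U = 9.41, labor force = 125.58 million.
New unemployment rate = 9.41 / 125.58 = 7.49%.
Change = 7.49% − 4.72% = +2.77 percentage points.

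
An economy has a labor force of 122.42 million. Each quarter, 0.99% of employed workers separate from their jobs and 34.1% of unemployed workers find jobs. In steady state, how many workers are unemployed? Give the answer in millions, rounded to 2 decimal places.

About 3.45 million are unemployed in steady state.

Steady-state unemployment rate u* = s/(s+f) = 0.99/(0.99+34.1) = 0.028213.
Unemployed = u* × labor force = 0.028213 × 122.42 ≈ 3.45 million.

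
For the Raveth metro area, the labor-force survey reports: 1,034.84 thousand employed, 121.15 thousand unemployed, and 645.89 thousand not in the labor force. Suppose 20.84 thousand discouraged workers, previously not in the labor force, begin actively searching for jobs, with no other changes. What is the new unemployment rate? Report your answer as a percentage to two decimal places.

New unemployment rate ≈ 12.07%.

Initially, labor force = 1,034.84 + 121.15 = 1,155.99 thousand, so u = 121.15/1,155.99 = 10.48%.
After the change, unemployed and labor force both rise by 20.84 → E = 1,034.84, U = 141.99, labor force = 1,176.83 thousand.
New unemployment rate = 141.99 / 1,176.83 = 12.07%.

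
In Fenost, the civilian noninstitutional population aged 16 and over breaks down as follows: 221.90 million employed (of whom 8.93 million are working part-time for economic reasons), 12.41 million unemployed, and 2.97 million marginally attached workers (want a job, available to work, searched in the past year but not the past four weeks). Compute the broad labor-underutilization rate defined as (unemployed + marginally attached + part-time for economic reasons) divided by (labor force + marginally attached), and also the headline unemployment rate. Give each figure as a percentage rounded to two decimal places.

Labor force = 221.90 + 12.41 = 234.31 million.
Numerator = 12.41 + 2.97 + 8.93 = 24.31 million.
Denominator = 234.31 + 2.97 = 237.28 million.
Broad rate = 24.31 / 237.28 = 10.25%.
Headline unemployment rate = 12.41 / 234.31 = 5.30%.

Broad underutilization rate ≈ 10.25%; headline unemployment rate ≈ 5.30%.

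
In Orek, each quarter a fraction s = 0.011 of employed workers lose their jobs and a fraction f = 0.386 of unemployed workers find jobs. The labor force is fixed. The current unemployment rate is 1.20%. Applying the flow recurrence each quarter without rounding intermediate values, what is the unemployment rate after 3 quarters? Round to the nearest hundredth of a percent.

Unemployment rate after three quarters ≈ 2.43%.

With a fixed labor force, u_{t+1} = u_t + s·(1−u_t) − f·u_t = u_t·(1−s−f) + s.
Here 1−s−f = 0.603 and s = 0.011.
u_1 = 0.012000 × 0.603 + 0.011 = 0.018236.
u_2 = 0.018236 × 0.603 + 0.011 = 0.021996.
u_3 = 0.021996 × 0.603 + 0.011 = 0.024264.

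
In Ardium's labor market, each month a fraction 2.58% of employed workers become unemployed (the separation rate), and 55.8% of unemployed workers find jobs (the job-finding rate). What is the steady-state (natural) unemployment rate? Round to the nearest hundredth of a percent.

Steady-state unemployment rate ≈ 4.42%.

At steady state the flows balance: s·E = f·U, so U/(E+U) = s/(s+f).
u* = 2.58 / (2.58 + 55.8) = 2.58 / 58.38 = 4.42%.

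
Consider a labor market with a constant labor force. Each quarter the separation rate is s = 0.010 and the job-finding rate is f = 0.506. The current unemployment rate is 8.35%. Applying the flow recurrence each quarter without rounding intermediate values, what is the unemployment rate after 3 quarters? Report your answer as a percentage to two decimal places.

With a fixed labor force, u_{t+1} = u_t + s·(1−u_t) − f·u_t = u_t·(1−s−f) + s.
Here 1−s−f = 0.484 and s = 0.010.
u_1 = 0.083500 × 0.484 + 0.010 = 0.050414.
u_2 = 0.050414 × 0.484 + 0.010 = 0.034400.
u_3 = 0.034400 × 0.484 + 0.010 = 0.026650.

Unemployment rate after three quarters ≈ 2.66%.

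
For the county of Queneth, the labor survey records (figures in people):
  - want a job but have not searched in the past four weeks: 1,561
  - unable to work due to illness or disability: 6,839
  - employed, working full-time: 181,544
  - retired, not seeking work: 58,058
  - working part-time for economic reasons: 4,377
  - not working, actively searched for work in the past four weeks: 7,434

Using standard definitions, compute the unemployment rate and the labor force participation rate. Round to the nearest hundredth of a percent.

Employed = 181,544 + 4,377 = 185,921 (anyone who worked, including part-time for economic reasons, counts as employed).
Unemployed = 7,434.
Labor force = 185,921 + 7,434 = 193,355.
Not in labor force = 1,561 + 6,839 + 58,058 = 66,458 (those not working and not actively searching are outside the labor force — including those who want a job but have given up searching).
Civilian working-age population = 193,355 + 66,458 = 259,813.
Unemployment rate = 7,434 / 193,355 = 3.84%.
Labor force participation rate = 193,355 / 259,813 = 74.42%.

Unemployment rate ≈ 3.84%; labor force participation rate ≈ 74.42%.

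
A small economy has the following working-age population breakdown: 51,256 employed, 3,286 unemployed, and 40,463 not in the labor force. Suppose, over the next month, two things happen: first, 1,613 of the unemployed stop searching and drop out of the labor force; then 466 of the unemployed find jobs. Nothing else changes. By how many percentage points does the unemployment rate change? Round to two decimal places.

The unemployment rate changes by −3.74 percentage points.

Initially, labor force = 51,256 + 3,286 = 54,542, so u = 3,286/54,542 = 6.02%.
After the first change, unemployed and labor force both fall by 1,613 → E = 51,256, U = 1,673, labor force = 52,929.
After the second change, unemployed falls and employed rises by 466; labor force unchanged → E = 51,722, U = 1,207, labor force = 52,929.
New unemployment rate = 1,207 / 52,929 = 2.28%.
Change = 2.28% − 6.02% = −3.74 percentage points.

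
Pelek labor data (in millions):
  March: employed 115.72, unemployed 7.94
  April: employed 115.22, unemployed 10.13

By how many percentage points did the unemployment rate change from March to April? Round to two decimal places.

March: labor force = 115.72 + 7.94 = 123.66; u = 7.94/123.66 = 6.42%.
April: labor force = 115.22 + 10.13 = 125.35; u = 10.13/125.35 = 8.08%.
Change = 8.08% − 6.42% = +1.66 pp.

The unemployment rate changed by +1.66 percentage points.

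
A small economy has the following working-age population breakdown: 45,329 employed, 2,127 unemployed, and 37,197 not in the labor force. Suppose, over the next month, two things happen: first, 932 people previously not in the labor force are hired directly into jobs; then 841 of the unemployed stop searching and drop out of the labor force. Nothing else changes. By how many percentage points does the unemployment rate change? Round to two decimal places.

Initially, labor force = 45,329 + 2,127 = 47,456, so u = 2,127/47,456 = 4.48%.
After the first change, employed and labor force both rise by 932; unemployed unchanged → E = 46,261, U = 2,127, labor force = 48,388.
After the second change, unemployed and labor force both fall by 841 → E = 46,261, U = 1,286, labor force = 47,547.
New unemployment rate = 1,286 / 47,547 = 2.70%.
Change = 2.70% − 4.48% = −1.78 percentage points.

The unemployment rate changes by −1.78 percentage points.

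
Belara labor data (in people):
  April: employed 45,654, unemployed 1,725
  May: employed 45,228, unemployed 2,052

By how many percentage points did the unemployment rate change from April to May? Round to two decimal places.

April: labor force = 45,654 + 1,725 = 47,379; u = 1,725/47,379 = 3.64%.
May: labor force = 45,228 + 2,052 = 47,280; u = 2,052/47,280 = 4.34%.
Change = 4.34% − 3.64% = +0.70 pp.

The unemployment rate changed by +0.70 percentage points.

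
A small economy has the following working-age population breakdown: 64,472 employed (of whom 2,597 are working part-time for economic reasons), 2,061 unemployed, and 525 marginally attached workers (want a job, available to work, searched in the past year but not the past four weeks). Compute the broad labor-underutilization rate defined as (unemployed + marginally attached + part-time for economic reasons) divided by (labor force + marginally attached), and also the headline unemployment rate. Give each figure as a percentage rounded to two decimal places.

Broad underutilization rate ≈ 7.73%; headline unemployment rate ≈ 3.10%.

Labor force = 64,472 + 2,061 = 66,533.
Numerator = 2,061 + 525 + 2,597 = 5,183.
Denominator = 66,533 + 525 = 67,058.
Broad rate = 5,183 / 67,058 = 7.73%.
Headline unemployment rate = 2,061 / 66,533 = 3.10%.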